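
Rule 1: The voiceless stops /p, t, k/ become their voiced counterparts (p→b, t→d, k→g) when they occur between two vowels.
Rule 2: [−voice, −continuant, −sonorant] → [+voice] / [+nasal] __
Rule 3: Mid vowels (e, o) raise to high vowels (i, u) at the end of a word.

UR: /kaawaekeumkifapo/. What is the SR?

Rule 1 (intervocalic voicing): /k/ is a voiceless stop between vowels /e/ and /e/, so it voices to [g]. /p/ is a voiceless stop between vowels /a/ and /o/, so it voices to [b]. /kaawaekeumkifapo/ → kaawaegeumkifabo.
Rule 2 (post-nasal voicing): /k/ is a voiceless stop immediately after the nasal /m/, so it voices to [g]. /kaawaegeumkifabo/ → kaawaegeumgifabo.
Rule 3 (final vowel raising): /o/ is a mid vowel in word-final position, so it raises to [u]. /kaawaegeumgifabo/ → kaawaegeumgifabu.

kaawaegeumgifabu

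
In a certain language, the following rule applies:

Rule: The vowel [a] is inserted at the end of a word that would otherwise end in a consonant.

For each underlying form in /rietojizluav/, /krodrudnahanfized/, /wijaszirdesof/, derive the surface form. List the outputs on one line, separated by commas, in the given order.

rietojizluava, krodrudnahanfizeda, wijaszirdesofa

/rietojizluav/: the form ends in the consonant /v/, so [a] is inserted word-finally. → [rietojizluava].
/krodrudnahanfized/: the form ends in the consonant /d/, so [a] is inserted word-finally. → [krodrudnahanfizeda].
/wijaszirdesof/: the form ends in the consonant /f/, so [a] is inserted word-finally. → [wijaszirdesofa].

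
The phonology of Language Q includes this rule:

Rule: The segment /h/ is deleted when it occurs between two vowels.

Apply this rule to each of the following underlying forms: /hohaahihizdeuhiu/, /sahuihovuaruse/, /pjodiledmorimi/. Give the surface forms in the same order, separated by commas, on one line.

hoaaiizdeuiu, sauiovuaruse, pjodiledmorimi

/hohaahihizdeuhiu/: /h/ occurs between vowels /o/ and /a/, so it deletes. /h/ occurs between vowels /a/ and /i/, so it deletes. /h/ occurs between vowels /i/ and /i/, so it deletes. /h/ occurs between vowels /u/ and /i/, so it deletes. → [hoaaiizdeuiu].
/sahuihovuaruse/: /h/ occurs between vowels /a/ and /u/, so it deletes. /h/ occurs between vowels /i/ and /o/, so it deletes. → [sauiovuaruse].
/pjodiledmorimi/: the rule's environment is not met; surfaces unchanged as [pjodiledmorimi].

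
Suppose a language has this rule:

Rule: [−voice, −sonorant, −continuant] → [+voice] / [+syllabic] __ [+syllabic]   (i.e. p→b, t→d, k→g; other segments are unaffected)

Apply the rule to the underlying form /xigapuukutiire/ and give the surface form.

xigabuugudiire

/p/ is a voiceless stop between vowels /a/ and /u/, so it voices to [b].
/k/ is a voiceless stop between vowels /u/ and /u/, so it voices to [g].
/t/ is a voiceless stop between vowels /u/ and /i/, so it voices to [d].
Surface form: [xigabuugudiire].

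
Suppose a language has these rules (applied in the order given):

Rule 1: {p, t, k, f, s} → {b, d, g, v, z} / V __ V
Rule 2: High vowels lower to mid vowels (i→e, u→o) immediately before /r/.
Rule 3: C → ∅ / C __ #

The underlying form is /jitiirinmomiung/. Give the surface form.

Rule 1 (intervocalic voicing): /t/ is a voiceless obstruent between vowels /i/ and /i/, so it voices to [d]. /jitiirinmomiung/ → jidiirinmomiung.
Rule 2 (pre-rhotic lowering): /i/ is a high vowel immediately before /r/, so it lowers to [e]. /jidiirinmomiung/ → jidierinmomiung.
Rule 3 (final cluster simplification): /g/ is the second consonant of a word-final cluster /ng/, so it deletes. /jidierinmomiung/ → jidierinmomiun.

jidierinmomiun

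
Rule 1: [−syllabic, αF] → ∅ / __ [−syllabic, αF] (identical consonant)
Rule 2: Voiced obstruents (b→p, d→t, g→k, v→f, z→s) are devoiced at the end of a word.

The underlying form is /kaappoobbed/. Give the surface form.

kaapoobet

Rule 1 (degemination): /pp/ is a geminate; the first /p/ deletes. /bb/ is a geminate; the first /b/ deletes. /kaappoobbed/ → kaapoobed.
Rule 2 (final devoicing): /d/ is a voiced obstruent in word-final position, so it devoices to [t]. /kaapoobed/ → kaapoobet.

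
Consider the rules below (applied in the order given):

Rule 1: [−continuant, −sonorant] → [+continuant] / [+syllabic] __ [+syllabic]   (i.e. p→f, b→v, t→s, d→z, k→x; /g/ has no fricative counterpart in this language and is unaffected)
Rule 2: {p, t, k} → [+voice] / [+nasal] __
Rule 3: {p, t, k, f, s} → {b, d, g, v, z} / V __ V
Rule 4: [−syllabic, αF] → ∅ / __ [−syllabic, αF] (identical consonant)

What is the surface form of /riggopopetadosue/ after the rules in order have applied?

rigovovezazozue

Rule 1 (intervocalic spirantization): /p/ is a stop between vowels /o/ and /o/, so it spirantizes to the fricative [f]. /p/ is a stop between vowels /o/ and /e/, so it spirantizes to the fricative [f]. /t/ is a stop between vowels /e/ and /a/, so it spirantizes to the fricative [s]. /d/ is a stop between vowels /a/ and /o/, so it spirantizes to the fricative [z]. /riggopopetadosue/ → riggofofesazosue.
Rule 2 (post-nasal voicing): no segment meets the environment; /riggofofesazosue/ is unchanged.
Rule 3 (intervocalic voicing): /f/ is a voiceless obstruent between vowels /o/ and /o/, so it voices to [v]. /f/ is a voiceless obstruent between vowels /o/ and /e/, so it voices to [v]. /s/ is a voiceless obstruent between vowels /e/ and /a/, so it voices to [z]. /s/ is a voiceless obstruent between vowels /o/ and /u/, so it voices to [z]. /riggofofesazosue/ → riggovovezazozue.
Rule 4 (degemination): /gg/ is a geminate; the first /g/ deletes. /riggovovezazozue/ → rigovovezazozue.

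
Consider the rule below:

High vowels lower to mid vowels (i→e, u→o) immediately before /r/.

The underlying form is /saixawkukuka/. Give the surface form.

saixawkukuka

No segment of /saixawkukuka/ meets the structural description of the rule, so the form surfaces unchanged.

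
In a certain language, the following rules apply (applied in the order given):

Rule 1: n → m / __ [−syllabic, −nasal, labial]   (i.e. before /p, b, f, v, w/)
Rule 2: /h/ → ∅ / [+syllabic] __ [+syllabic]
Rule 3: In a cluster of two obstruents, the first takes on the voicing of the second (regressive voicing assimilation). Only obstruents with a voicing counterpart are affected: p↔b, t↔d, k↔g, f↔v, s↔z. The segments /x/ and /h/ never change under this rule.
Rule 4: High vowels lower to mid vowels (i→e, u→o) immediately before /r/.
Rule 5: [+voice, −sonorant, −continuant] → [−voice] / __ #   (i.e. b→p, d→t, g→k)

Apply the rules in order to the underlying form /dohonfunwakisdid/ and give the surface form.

doomfumwakizdit

Rule 1 (nasal place assimilation): /n/ precedes the labial consonant /f/, so it assimilates in place to [m]. /n/ precedes the labial consonant /w/, so it assimilates in place to [m]. /dohonfunwakisdid/ → dohomfumwakisdid.
Rule 2 (intervocalic h-deletion): /h/ occurs between vowels /o/ and /o/, so it deletes. /dohomfumwakisdid/ → doomfumwakisdid.
Rule 3 (regressive voicing assimilation): /s/ precedes the voiced obstruent /d/, so it voices to [z] by assimilation. /doomfumwakisdid/ → doomfumwakizdid.
Rule 4 (pre-rhotic lowering): no segment meets the environment; /doomfumwakizdid/ is unchanged.
Rule 5 (final devoicing): /d/ is a voiced stop in word-final position, so it devoices to [t]. /doomfumwakizdid/ → doomfumwakizdit.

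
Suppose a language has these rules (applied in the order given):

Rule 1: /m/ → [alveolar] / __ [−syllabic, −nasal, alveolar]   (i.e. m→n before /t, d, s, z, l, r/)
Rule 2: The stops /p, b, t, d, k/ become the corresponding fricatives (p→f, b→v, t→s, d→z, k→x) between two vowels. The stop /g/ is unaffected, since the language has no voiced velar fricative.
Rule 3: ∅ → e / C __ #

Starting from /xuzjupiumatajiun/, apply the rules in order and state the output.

xuzjufiumasajiune

Rule 1 (nasal place assimilation): no segment meets the environment; /xuzjupiumatajiun/ is unchanged.
Rule 2 (intervocalic spirantization): /p/ is a stop between vowels /u/ and /i/, so it spirantizes to the fricative [f]. /t/ is a stop between vowels /a/ and /a/, so it spirantizes to the fricative [s]. /xuzjupiumatajiun/ → xuzjufiumasajiun.
Rule 3 (final e-epenthesis): the form ends in the consonant /n/, so [e] is inserted word-finally. /xuzjufiumasajiun/ → xuzjufiumasajiune.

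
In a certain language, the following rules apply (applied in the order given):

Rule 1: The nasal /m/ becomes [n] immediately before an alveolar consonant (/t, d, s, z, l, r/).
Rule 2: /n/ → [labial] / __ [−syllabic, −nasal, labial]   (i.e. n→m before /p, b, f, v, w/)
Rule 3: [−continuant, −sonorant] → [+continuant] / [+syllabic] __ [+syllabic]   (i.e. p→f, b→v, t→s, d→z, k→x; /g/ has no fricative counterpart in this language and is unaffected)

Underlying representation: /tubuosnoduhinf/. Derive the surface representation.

tuvuosnozuhimf

Rule 1 (nasal place assimilation): no segment meets the environment; /tubuosnoduhinf/ is unchanged.
Rule 2 (nasal place assimilation): /n/ precedes the labial consonant /f/, so it assimilates in place to [m]. /tubuosnoduhinf/ → tubuosnoduhimf.
Rule 3 (intervocalic spirantization): /b/ is a stop between vowels /u/ and /u/, so it spirantizes to the fricative [v]. /d/ is a stop between vowels /o/ and /u/, so it spirantizes to the fricative [z]. /tubuosnoduhimf/ → tuvuosnozuhimf.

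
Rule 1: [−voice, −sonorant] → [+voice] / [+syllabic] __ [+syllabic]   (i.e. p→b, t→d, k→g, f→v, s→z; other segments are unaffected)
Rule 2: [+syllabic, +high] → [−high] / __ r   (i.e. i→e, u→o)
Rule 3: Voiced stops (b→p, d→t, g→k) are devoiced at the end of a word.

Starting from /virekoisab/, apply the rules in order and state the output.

veregoizap

Rule 1 (intervocalic voicing): /k/ is a voiceless obstruent between vowels /e/ and /o/, so it voices to [g]. /s/ is a voiceless obstruent between vowels /i/ and /a/, so it voices to [z]. /virekoisab/ → viregoizab.
Rule 2 (pre-rhotic lowering): /i/ is a high vowel immediately before /r/, so it lowers to [e]. /viregoizab/ → veregoizab.
Rule 3 (final devoicing): /b/ is a voiced stop in word-final position, so it devoices to [p]. /veregoizab/ → veregoizap.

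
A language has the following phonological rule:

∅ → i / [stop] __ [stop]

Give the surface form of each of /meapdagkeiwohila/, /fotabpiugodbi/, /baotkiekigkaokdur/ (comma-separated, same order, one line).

meapidagikeiwohila, fotabipiugodibi, baotikiekigikaokidur

/meapdagkeiwohila/: /p/ and /d/ form a stop–stop cluster, so [i] is inserted between them. /g/ and /k/ form a stop–stop cluster, so [i] is inserted between them. → [meapidagikeiwohila].
/fotabpiugodbi/: /b/ and /p/ form a stop–stop cluster, so [i] is inserted between them. /d/ and /b/ form a stop–stop cluster, so [i] is inserted between them. → [fotabipiugodibi].
/baotkiekigkaokdur/: /t/ and /k/ form a stop–stop cluster, so [i] is inserted between them. /g/ and /k/ form a stop–stop cluster, so [i] is inserted between them. /k/ and /d/ form a stop–stop cluster, so [i] is inserted between them. → [baotikiekigikaokidur].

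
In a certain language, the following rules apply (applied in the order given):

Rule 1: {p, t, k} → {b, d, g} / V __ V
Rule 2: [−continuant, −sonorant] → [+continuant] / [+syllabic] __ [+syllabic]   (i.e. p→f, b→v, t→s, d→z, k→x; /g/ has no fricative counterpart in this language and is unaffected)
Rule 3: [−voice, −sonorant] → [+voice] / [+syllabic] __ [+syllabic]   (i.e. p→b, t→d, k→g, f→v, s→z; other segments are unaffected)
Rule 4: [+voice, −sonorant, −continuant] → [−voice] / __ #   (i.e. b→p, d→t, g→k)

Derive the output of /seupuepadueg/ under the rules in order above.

Rule 1 (intervocalic voicing): /p/ is a voiceless stop between vowels /u/ and /u/, so it voices to [b]. /p/ is a voiceless stop between vowels /e/ and /a/, so it voices to [b]. /seupuepadueg/ → seubuebadueg.
Rule 2 (intervocalic spirantization): /b/ is a stop between vowels /u/ and /u/, so it spirantizes to the fricative [v]. /b/ is a stop between vowels /e/ and /a/, so it spirantizes to the fricative [v]. /d/ is a stop between vowels /a/ and /u/, so it spirantizes to the fricative [z]. /seubuebadueg/ → seuvuevazueg.
Rule 3 (intervocalic voicing): no segment meets the environment; /seuvuevazueg/ is unchanged.
Rule 4 (final devoicing): /g/ is a voiced stop in word-final position, so it devoices to [k]. /seuvuevazueg/ → seuvuevazuek.

seuvuevazuek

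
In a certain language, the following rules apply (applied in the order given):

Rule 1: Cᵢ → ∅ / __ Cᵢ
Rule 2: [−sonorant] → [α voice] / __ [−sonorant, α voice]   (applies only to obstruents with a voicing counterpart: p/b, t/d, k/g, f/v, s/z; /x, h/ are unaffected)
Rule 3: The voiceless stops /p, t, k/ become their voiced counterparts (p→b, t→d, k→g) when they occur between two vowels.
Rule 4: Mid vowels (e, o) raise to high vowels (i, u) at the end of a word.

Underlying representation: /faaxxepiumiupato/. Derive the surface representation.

faaxebiumiubadu

Rule 1 (degemination): /xx/ is a geminate; the first /x/ deletes. /faaxxepiumiupato/ → faaxepiumiupato.
Rule 2 (regressive voicing assimilation): no segment meets the environment; /faaxepiumiupato/ is unchanged.
Rule 3 (intervocalic voicing): /p/ is a voiceless stop between vowels /e/ and /i/, so it voices to [b]. /p/ is a voiceless stop between vowels /u/ and /a/, so it voices to [b]. /t/ is a voiceless stop between vowels /a/ and /o/, so it voices to [d]. /faaxepiumiupato/ → faaxebiumiubado.
Rule 4 (final vowel raising): /o/ is a mid vowel in word-final position, so it raises to [u]. /faaxebiumiubado/ → faaxebiumiubadu.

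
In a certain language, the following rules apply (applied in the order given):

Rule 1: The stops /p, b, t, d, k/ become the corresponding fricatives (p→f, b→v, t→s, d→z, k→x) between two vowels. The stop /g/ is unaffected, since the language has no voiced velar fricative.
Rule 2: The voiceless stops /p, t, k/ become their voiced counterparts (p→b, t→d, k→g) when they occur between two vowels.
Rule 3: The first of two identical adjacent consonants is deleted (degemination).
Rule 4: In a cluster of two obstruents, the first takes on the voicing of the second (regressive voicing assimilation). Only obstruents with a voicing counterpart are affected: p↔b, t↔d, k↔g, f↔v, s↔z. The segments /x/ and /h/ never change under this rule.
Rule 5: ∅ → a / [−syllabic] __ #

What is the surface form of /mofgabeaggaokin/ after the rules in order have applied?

movgaveagaoxina

Rule 1 (intervocalic spirantization): /b/ is a stop between vowels /a/ and /e/, so it spirantizes to the fricative [v]. /k/ is a stop between vowels /o/ and /i/, so it spirantizes to the fricative [x]. /mofgabeaggaokin/ → mofgaveaggaoxin.
Rule 2 (intervocalic voicing): no segment meets the environment; /mofgaveaggaoxin/ is unchanged.
Rule 3 (degemination): /gg/ is a geminate; the first /g/ deletes. /mofgaveaggaoxin/ → mofgaveagaoxin.
Rule 4 (regressive voicing assimilation): /f/ precedes the voiced obstruent /g/, so it voices to [v] by assimilation. /mofgaveagaoxin/ → movgaveagaoxin.
Rule 5 (final a-epenthesis): the form ends in the consonant /n/, so [a] is inserted word-finally. /movgaveagaoxin/ → movgaveagaoxina.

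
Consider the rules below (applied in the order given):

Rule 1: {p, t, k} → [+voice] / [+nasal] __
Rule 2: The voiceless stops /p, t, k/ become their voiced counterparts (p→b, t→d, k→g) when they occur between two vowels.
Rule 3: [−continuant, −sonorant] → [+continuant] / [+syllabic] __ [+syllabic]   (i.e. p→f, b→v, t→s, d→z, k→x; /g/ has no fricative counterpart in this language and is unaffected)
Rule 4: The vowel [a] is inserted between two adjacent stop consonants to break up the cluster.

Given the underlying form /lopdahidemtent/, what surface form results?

lopadahizemdend

Rule 1 (post-nasal voicing): /t/ is a voiceless stop immediately after the nasal /m/, so it voices to [d]. /t/ is a voiceless stop immediately after the nasal /n/, so it voices to [d]. /lopdahidemtent/ → lopdahidemdend.
Rule 2 (intervocalic voicing): no segment meets the environment; /lopdahidemdend/ is unchanged.
Rule 3 (intervocalic spirantization): /d/ is a stop between vowels /i/ and /e/, so it spirantizes to the fricative [z]. /lopdahidemdend/ → lopdahizemdend.
Rule 4 (stop-cluster a-epenthesis): /p/ and /d/ form a stop–stop cluster, so [a] is inserted between them. /lopdahizemdend/ → lopadahizemdend.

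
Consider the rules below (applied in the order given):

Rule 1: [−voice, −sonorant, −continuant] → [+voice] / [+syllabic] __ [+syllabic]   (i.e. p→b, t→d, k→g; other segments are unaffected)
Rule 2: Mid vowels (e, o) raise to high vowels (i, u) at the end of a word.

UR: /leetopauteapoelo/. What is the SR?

leedobaudeaboelu

Rule 1 (intervocalic voicing): /t/ is a voiceless stop between vowels /e/ and /o/, so it voices to [d]. /p/ is a voiceless stop between vowels /o/ and /a/, so it voices to [b]. /t/ is a voiceless stop between vowels /u/ and /e/, so it voices to [d]. /p/ is a voiceless stop between vowels /a/ and /o/, so it voices to [b]. /leetopauteapoelo/ → leedobaudeaboelo.
Rule 2 (final vowel raising): /o/ is a mid vowel in word-final position, so it raises to [u]. /leedobaudeaboelo/ → leedobaudeaboelu.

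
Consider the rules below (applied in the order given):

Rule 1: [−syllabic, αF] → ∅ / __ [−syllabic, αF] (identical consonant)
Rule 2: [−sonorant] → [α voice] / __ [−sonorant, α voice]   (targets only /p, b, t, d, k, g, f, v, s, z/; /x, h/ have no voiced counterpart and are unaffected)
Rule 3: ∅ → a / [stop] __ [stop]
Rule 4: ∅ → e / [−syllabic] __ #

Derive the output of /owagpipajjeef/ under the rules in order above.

Rule 1 (degemination): /jj/ is a geminate; the first /j/ deletes. /owagpipajjeef/ → owagpipajeef.
Rule 2 (regressive voicing assimilation): /g/ precedes the voiceless obstruent /p/, so it devoices to [k] by assimilation. /owagpipajeef/ → owakpipajeef.
Rule 3 (stop-cluster a-epenthesis): /k/ and /p/ form a stop–stop cluster, so [a] is inserted between them. /owakpipajeef/ → owakapipajeef.
Rule 4 (final e-epenthesis): the form ends in the consonant /f/, so [e] is inserted word-finally. /owakapipajeef/ → owakapipajeefe.

owakapipajeefe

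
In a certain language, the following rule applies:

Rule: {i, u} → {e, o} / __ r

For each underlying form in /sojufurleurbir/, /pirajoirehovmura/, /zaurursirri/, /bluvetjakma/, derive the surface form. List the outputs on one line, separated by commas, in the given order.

sojuforleorber, perajoerehovmora, zaororserri, bluvetjakma

/sojufurleurbir/: /u/ is a high vowel immediately before /r/, so it lowers to [o]. /u/ is a high vowel immediately before /r/, so it lowers to [o]. /i/ is a high vowel immediately before /r/, so it lowers to [e]. → [sojuforleorber].
/pirajoirehovmura/: /i/ is a high vowel immediately before /r/, so it lowers to [e]. /i/ is a high vowel immediately before /r/, so it lowers to [e]. /u/ is a high vowel immediately before /r/, so it lowers to [o]. → [perajoerehovmora].
/zaurursirri/: /u/ is a high vowel immediately before /r/, so it lowers to [o]. /u/ is a high vowel immediately before /r/, so it lowers to [o]. /i/ is a high vowel immediately before /r/, so it lowers to [e]. → [zaororserri].
/bluvetjakma/: the rule's environment is not met; surfaces unchanged as [bluvetjakma].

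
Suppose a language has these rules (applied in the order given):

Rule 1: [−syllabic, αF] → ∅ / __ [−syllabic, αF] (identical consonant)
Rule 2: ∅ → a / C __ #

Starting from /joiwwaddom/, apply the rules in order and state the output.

joiwadoma

Rule 1 (degemination): /ww/ is a geminate; the first /w/ deletes. /dd/ is a geminate; the first /d/ deletes. /joiwwaddom/ → joiwadom.
Rule 2 (final a-epenthesis): the form ends in the consonant /m/, so [a] is inserted word-finally. /joiwadom/ → joiwadoma.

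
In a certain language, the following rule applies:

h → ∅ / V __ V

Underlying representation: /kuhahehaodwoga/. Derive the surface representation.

kuaeaodwoga

/h/ occurs between vowels /u/ and /a/, so it deletes.
/h/ occurs between vowels /a/ and /e/, so it deletes.
/h/ occurs between vowels /e/ and /a/, so it deletes.
Surface form: [kuaeaodwoga].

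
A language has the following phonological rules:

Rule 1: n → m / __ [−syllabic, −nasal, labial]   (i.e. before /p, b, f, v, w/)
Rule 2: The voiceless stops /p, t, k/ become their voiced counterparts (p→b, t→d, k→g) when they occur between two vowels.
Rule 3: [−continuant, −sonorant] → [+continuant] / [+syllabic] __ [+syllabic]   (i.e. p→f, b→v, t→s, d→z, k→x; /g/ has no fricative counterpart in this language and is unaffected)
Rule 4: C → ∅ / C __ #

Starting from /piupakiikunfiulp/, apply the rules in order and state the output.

Rule 1 (nasal place assimilation): /n/ precedes the labial consonant /f/, so it assimilates in place to [m]. /piupakiikunfiulp/ → piupakiikumfiulp.
Rule 2 (intervocalic voicing): /p/ is a voiceless stop between vowels /u/ and /a/, so it voices to [b]. /k/ is a voiceless stop between vowels /a/ and /i/, so it voices to [g]. /k/ is a voiceless stop between vowels /i/ and /u/, so it voices to [g]. /piupakiikumfiulp/ → piubagiigumfiulp.
Rule 3 (intervocalic spirantization): /b/ is a stop between vowels /u/ and /a/, so it spirantizes to the fricative [v]. /piubagiigumfiulp/ → piuvagiigumfiulp.
Rule 4 (final cluster simplification): /p/ is the second consonant of a word-final cluster /lp/, so it deletes. /piuvagiigumfiulp/ → piuvagiigumfiul.

piuvagiigumfiul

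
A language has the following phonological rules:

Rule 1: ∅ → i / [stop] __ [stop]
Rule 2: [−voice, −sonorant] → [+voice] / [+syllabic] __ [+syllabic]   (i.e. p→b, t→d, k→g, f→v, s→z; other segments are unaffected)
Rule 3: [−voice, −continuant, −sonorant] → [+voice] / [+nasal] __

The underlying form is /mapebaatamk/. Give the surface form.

mabebaadamg

Rule 1 (stop-cluster i-epenthesis): no segment meets the environment; /mapebaatamk/ is unchanged.
Rule 2 (intervocalic voicing): /p/ is a voiceless obstruent between vowels /a/ and /e/, so it voices to [b]. /t/ is a voiceless obstruent between vowels /a/ and /a/, so it voices to [d]. /mapebaatamk/ → mabebaadamk.
Rule 3 (post-nasal voicing): /k/ is a voiceless stop immediately after the nasal /m/, so it voices to [g]. /mabebaadamk/ → mabebaadamg.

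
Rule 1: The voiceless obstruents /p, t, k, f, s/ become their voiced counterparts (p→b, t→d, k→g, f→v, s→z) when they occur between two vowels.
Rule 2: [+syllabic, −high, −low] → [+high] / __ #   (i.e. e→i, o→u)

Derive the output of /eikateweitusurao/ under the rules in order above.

eigadeweiduzurau

Rule 1 (intervocalic voicing): /k/ is a voiceless obstruent between vowels /i/ and /a/, so it voices to [g]. /t/ is a voiceless obstruent between vowels /a/ and /e/, so it voices to [d]. /t/ is a voiceless obstruent between vowels /i/ and /u/, so it voices to [d]. /s/ is a voiceless obstruent between vowels /u/ and /u/, so it voices to [z]. /eikateweitusurao/ → eigadeweiduzurao.
Rule 2 (final vowel raising): /o/ is a mid vowel in word-final position, so it raises to [u]. /eigadeweiduzurao/ → eigadeweiduzurau.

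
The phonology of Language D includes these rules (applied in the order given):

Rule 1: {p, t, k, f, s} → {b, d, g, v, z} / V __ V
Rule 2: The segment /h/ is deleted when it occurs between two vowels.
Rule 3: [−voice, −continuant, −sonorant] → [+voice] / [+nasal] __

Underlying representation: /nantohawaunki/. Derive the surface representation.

nandoawaungi

Rule 1 (intervocalic voicing): no segment meets the environment; /nantohawaunki/ is unchanged.
Rule 2 (intervocalic h-deletion): /h/ occurs between vowels /o/ and /a/, so it deletes. /nantohawaunki/ → nantoawaunki.
Rule 3 (post-nasal voicing): /t/ is a voiceless stop immediately after the nasal /n/, so it voices to [d]. /k/ is a voiceless stop immediately after the nasal /n/, so it voices to [g]. /nantoawaunki/ → nandoawaungi.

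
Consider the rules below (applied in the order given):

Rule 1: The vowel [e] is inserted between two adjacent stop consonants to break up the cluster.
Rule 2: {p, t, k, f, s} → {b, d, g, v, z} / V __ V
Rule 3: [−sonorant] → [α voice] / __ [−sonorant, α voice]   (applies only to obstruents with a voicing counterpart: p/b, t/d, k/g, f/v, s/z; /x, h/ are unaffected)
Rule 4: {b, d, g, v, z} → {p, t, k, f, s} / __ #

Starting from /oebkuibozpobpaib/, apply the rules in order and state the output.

Rule 1 (stop-cluster e-epenthesis): /b/ and /k/ form a stop–stop cluster, so [e] is inserted between them. /b/ and /p/ form a stop–stop cluster, so [e] is inserted between them. /oebkuibozpobpaib/ → oebekuibozpobepaib.
Rule 2 (intervocalic voicing): /k/ is a voiceless obstruent between vowels /e/ and /u/, so it voices to [g]. /p/ is a voiceless obstruent between vowels /e/ and /a/, so it voices to [b]. /oebekuibozpobepaib/ → oebeguibozpobebaib.
Rule 3 (regressive voicing assimilation): /z/ precedes the voiceless obstruent /p/, so it devoices to [s] by assimilation. /oebeguibozpobebaib/ → oebeguibospobebaib.
Rule 4 (final devoicing): /b/ is a voiced obstruent in word-final position, so it devoices to [p]. /oebeguibospobebaib/ → oebeguibospobebaip.

oebeguibospobebaip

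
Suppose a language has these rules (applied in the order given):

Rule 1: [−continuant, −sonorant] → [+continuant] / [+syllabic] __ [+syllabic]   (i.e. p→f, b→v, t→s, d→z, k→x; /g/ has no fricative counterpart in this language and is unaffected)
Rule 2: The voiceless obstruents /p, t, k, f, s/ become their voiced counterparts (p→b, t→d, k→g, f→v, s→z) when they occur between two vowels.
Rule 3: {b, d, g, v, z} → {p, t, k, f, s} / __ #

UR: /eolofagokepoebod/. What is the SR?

eolovagoxevoevot

Rule 1 (intervocalic spirantization): /k/ is a stop between vowels /o/ and /e/, so it spirantizes to the fricative [x]. /p/ is a stop between vowels /e/ and /o/, so it spirantizes to the fricative [f]. /b/ is a stop between vowels /e/ and /o/, so it spirantizes to the fricative [v]. /eolofagokepoebod/ → eolofagoxefoevod.
Rule 2 (intervocalic voicing): /f/ is a voiceless obstruent between vowels /o/ and /a/, so it voices to [v]. /f/ is a voiceless obstruent between vowels /e/ and /o/, so it voices to [v]. /eolofagoxefoevod/ → eolovagoxevoevod.
Rule 3 (final devoicing): /d/ is a voiced obstruent in word-final position, so it devoices to [t]. /eolovagoxevoevod/ → eolovagoxevoevot.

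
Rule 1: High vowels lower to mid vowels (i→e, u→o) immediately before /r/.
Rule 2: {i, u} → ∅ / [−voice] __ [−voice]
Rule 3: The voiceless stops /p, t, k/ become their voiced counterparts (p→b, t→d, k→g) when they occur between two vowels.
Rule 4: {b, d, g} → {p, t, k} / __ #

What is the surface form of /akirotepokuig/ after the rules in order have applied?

Rule 1 (pre-rhotic lowering): /i/ is a high vowel immediately before /r/, so it lowers to [e]. /akirotepokuig/ → akerotepokuig.
Rule 2 (high vowel syncope): no segment meets the environment; /akerotepokuig/ is unchanged.
Rule 3 (intervocalic voicing): /k/ is a voiceless stop between vowels /a/ and /e/, so it voices to [g]. /t/ is a voiceless stop between vowels /o/ and /e/, so it voices to [d]. /p/ is a voiceless stop between vowels /e/ and /o/, so it voices to [b]. /k/ is a voiceless stop between vowels /o/ and /u/, so it voices to [g]. /akerotepokuig/ → agerodeboguig.
Rule 4 (final devoicing): /g/ is a voiced stop in word-final position, so it devoices to [k]. /agerodeboguig/ → agerodeboguik.

agerodeboguik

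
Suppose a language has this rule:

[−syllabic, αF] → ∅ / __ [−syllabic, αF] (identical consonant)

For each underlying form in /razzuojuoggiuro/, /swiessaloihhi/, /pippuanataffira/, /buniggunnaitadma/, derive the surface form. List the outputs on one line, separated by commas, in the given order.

/razzuojuoggiuro/: /zz/ is a geminate; the first /z/ deletes. /gg/ is a geminate; the first /g/ deletes. → [razuojuogiuro].
/swiessaloihhi/: /ss/ is a geminate; the first /s/ deletes. /hh/ is a geminate; the first /h/ deletes. → [swiesaloihi].
/pippuanataffira/: /pp/ is a geminate; the first /p/ deletes. /ff/ is a geminate; the first /f/ deletes. → [pipuanatafira].
/buniggunnaitadma/: /gg/ is a geminate; the first /g/ deletes. /nn/ is a geminate; the first /n/ deletes. → [bunigunaitadma].

razuojuogiuro, swiesaloihi, pipuanatafira, bunigunaitadma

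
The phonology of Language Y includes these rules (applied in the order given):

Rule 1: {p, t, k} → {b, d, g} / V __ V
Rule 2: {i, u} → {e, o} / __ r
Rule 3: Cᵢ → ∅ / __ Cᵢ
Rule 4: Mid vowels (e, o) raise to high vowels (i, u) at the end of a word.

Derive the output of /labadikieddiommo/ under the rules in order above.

labadigiediomu

Rule 1 (intervocalic voicing): /k/ is a voiceless stop between vowels /i/ and /i/, so it voices to [g]. /labadikieddiommo/ → labadigieddiommo.
Rule 2 (pre-rhotic lowering): no segment meets the environment; /labadigieddiommo/ is unchanged.
Rule 3 (degemination): /dd/ is a geminate; the first /d/ deletes. /mm/ is a geminate; the first /m/ deletes. /labadigieddiommo/ → labadigiediomo.
Rule 4 (final vowel raising): /o/ is a mid vowel in word-final position, so it raises to [u]. /labadigiediomo/ → labadigiediomu.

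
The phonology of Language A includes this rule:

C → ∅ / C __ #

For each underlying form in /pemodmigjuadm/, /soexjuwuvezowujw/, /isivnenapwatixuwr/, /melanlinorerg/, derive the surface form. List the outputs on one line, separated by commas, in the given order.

/pemodmigjuadm/: /m/ is the second consonant of a word-final cluster /dm/, so it deletes. → [pemodmigjuad].
/soexjuwuvezowujw/: /w/ is the second consonant of a word-final cluster /jw/, so it deletes. → [soexjuwuvezowuj].
/isivnenapwatixuwr/: /r/ is the second consonant of a word-final cluster /wr/, so it deletes. → [isivnenapwatixuw].
/melanlinorerg/: /g/ is the second consonant of a word-final cluster /rg/, so it deletes. → [melanlinorer].

pemodmigjuad, soexjuwuvezowuj, isivnenapwatixuw, melanlinorer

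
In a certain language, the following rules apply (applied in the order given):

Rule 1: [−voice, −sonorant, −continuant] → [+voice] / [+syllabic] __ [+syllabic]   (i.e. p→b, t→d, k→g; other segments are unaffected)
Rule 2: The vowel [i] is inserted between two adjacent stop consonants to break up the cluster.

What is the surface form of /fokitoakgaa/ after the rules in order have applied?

Rule 1 (intervocalic voicing): /k/ is a voiceless stop between vowels /o/ and /i/, so it voices to [g]. /t/ is a voiceless stop between vowels /i/ and /o/, so it voices to [d]. /fokitoakgaa/ → fogidoakgaa.
Rule 2 (stop-cluster i-epenthesis): /k/ and /g/ form a stop–stop cluster, so [i] is inserted between them. /fogidoakgaa/ → fogidoakigaa.

fogidoakigaa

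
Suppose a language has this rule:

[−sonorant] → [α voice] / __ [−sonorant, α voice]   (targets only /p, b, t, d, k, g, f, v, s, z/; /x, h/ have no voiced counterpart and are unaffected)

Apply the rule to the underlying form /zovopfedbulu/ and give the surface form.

zovopfedbulu

No segment of /zovopfedbulu/ meets the structural description of the rule, so the form surfaces unchanged.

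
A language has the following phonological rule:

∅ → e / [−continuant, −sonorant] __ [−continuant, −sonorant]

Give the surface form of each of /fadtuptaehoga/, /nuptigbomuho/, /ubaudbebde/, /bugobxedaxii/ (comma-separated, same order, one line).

/fadtuptaehoga/: /d/ and /t/ form a stop–stop cluster, so [e] is inserted between them. /p/ and /t/ form a stop–stop cluster, so [e] is inserted between them. → [fadetupetaehoga].
/nuptigbomuho/: /p/ and /t/ form a stop–stop cluster, so [e] is inserted between them. /g/ and /b/ form a stop–stop cluster, so [e] is inserted between them. → [nupetigebomuho].
/ubaudbebde/: /d/ and /b/ form a stop–stop cluster, so [e] is inserted between them. /b/ and /d/ form a stop–stop cluster, so [e] is inserted between them. → [ubaudebebede].
/bugobxedaxii/: the rule's environment is not met; surfaces unchanged as [bugobxedaxii].

fadetupetaehoga, nupetigebomuho, ubaudebebede, bugobxedaxii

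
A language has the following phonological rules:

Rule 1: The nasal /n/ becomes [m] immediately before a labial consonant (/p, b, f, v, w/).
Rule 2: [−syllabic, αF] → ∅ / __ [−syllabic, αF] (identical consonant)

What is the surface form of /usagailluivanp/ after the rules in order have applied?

usagailuivamp

Rule 1 (nasal place assimilation): /n/ precedes the labial consonant /p/, so it assimilates in place to [m]. /usagailluivanp/ → usagailluivamp.
Rule 2 (degemination): /ll/ is a geminate; the first /l/ deletes. /usagailluivamp/ → usagailuivamp.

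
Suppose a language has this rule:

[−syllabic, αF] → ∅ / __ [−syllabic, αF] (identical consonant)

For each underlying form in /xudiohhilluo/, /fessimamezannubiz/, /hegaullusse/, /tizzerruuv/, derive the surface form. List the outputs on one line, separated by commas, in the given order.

/xudiohhilluo/: /hh/ is a geminate; the first /h/ deletes. /ll/ is a geminate; the first /l/ deletes. → [xudiohiluo].
/fessimamezannubiz/: /ss/ is a geminate; the first /s/ deletes. /nn/ is a geminate; the first /n/ deletes. → [fesimamezanubiz].
/hegaullusse/: /ll/ is a geminate; the first /l/ deletes. /ss/ is a geminate; the first /s/ deletes. → [hegauluse].
/tizzerruuv/: /zz/ is a geminate; the first /z/ deletes. /rr/ is a geminate; the first /r/ deletes. → [tizeruuv].

xudiohiluo, fesimamezanubiz, hegauluse, tizeruuv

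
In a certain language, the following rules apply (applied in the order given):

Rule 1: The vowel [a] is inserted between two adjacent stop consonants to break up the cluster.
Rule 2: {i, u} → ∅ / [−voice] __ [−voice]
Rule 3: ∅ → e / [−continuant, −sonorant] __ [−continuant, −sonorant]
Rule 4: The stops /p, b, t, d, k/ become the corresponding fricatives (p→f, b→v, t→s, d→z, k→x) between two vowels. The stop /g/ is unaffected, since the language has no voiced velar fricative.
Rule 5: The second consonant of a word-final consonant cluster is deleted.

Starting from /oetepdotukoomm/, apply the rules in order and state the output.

oesefazosexoom

Rule 1 (stop-cluster a-epenthesis): /p/ and /d/ form a stop–stop cluster, so [a] is inserted between them. /oetepdotukoomm/ → oetepadotukoomm.
Rule 2 (high vowel syncope): /u/ is a high vowel flanked by voiceless consonants /t/ and /k/, so it deletes. /oetepadotukoomm/ → oetepadotkoomm.
Rule 3 (stop-cluster e-epenthesis): /t/ and /k/ form a stop–stop cluster, so [e] is inserted between them. /oetepadotkoomm/ → oetepadotekoomm.
Rule 4 (intervocalic spirantization): /t/ is a stop between vowels /e/ and /e/, so it spirantizes to the fricative [s]. /p/ is a stop between vowels /e/ and /a/, so it spirantizes to the fricative [f]. /d/ is a stop between vowels /a/ and /o/, so it spirantizes to the fricative [z]. /t/ is a stop between vowels /o/ and /e/, so it spirantizes to the fricative [s]. /k/ is a stop between vowels /e/ and /o/, so it spirantizes to the fricative [x]. /oetepadotekoomm/ → oesefazosexoomm.
Rule 5 (final cluster simplification): /m/ is the second consonant of a word-final cluster /mm/, so it deletes. /oesefazosexoomm/ → oesefazosexoom.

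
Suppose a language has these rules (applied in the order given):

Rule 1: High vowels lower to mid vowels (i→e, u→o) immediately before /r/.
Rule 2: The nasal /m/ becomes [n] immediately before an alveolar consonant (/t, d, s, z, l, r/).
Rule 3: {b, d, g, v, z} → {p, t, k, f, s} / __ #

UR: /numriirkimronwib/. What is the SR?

nunrierkinronwip

Rule 1 (pre-rhotic lowering): /i/ is a high vowel immediately before /r/, so it lowers to [e]. /numriirkimronwib/ → numrierkimronwib.
Rule 2 (nasal place assimilation): /m/ precedes the alveolar consonant /r/, so it assimilates in place to [n]. /m/ precedes the alveolar consonant /r/, so it assimilates in place to [n]. /numrierkimronwib/ → nunrierkinronwib.
Rule 3 (final devoicing): /b/ is a voiced obstruent in word-final position, so it devoices to [p]. /nunrierkinronwib/ → nunrierkinronwip.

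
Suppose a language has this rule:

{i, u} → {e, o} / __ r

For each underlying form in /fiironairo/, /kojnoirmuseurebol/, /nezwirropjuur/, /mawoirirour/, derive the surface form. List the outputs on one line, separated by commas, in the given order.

fieronaero, kojnoermuseorebol, nezwerropjuor, mawoereroor

/fiironairo/: /i/ is a high vowel immediately before /r/, so it lowers to [e]. /i/ is a high vowel immediately before /r/, so it lowers to [e]. → [fieronaero].
/kojnoirmuseurebol/: /i/ is a high vowel immediately before /r/, so it lowers to [e]. /u/ is a high vowel immediately before /r/, so it lowers to [o]. → [kojnoermuseorebol].
/nezwirropjuur/: /i/ is a high vowel immediately before /r/, so it lowers to [e]. /u/ is a high vowel immediately before /r/, so it lowers to [o]. → [nezwerropjuor].
/mawoirirour/: /i/ is a high vowel immediately before /r/, so it lowers to [e]. /i/ is a high vowel immediately before /r/, so it lowers to [e]. /u/ is a high vowel immediately before /r/, so it lowers to [o]. → [mawoereroor].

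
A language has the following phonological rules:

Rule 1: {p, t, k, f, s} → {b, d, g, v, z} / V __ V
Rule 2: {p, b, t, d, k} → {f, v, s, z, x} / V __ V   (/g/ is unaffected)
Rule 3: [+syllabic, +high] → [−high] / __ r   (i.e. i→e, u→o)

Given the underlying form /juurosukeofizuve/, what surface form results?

juorozugeovizuve

Rule 1 (intervocalic voicing): /s/ is a voiceless obstruent between vowels /o/ and /u/, so it voices to [z]. /k/ is a voiceless obstruent between vowels /u/ and /e/, so it voices to [g]. /f/ is a voiceless obstruent between vowels /o/ and /i/, so it voices to [v]. /juurosukeofizuve/ → juurozugeovizuve.
Rule 2 (intervocalic spirantization): no segment meets the environment; /juurozugeovizuve/ is unchanged.
Rule 3 (pre-rhotic lowering): /u/ is a high vowel immediately before /r/, so it lowers to [o]. /juurozugeovizuve/ → juorozugeovizuve.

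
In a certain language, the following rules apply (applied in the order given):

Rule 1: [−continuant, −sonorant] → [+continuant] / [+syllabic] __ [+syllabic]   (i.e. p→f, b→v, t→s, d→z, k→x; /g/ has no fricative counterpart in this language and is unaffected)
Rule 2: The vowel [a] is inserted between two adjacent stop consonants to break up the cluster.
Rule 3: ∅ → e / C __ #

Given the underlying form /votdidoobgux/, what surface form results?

Rule 1 (intervocalic spirantization): /d/ is a stop between vowels /i/ and /o/, so it spirantizes to the fricative [z]. /votdidoobgux/ → votdizoobgux.
Rule 2 (stop-cluster a-epenthesis): /t/ and /d/ form a stop–stop cluster, so [a] is inserted between them. /b/ and /g/ form a stop–stop cluster, so [a] is inserted between them. /votdizoobgux/ → votadizoobagux.
Rule 3 (final e-epenthesis): the form ends in the consonant /x/, so [e] is inserted word-finally. /votadizoobagux/ → votadizoobaguxe.

votadizoobaguxe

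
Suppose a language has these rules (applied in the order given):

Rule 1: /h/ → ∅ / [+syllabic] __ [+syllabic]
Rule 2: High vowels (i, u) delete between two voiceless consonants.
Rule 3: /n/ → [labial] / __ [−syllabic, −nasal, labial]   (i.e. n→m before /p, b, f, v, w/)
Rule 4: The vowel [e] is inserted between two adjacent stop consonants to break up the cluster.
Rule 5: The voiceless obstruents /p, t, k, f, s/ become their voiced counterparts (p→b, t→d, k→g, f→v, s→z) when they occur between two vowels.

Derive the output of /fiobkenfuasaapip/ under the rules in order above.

fiobegemfuazaabep

Rule 1 (intervocalic h-deletion): no segment meets the environment; /fiobkenfuasaapip/ is unchanged.
Rule 2 (high vowel syncope): /i/ is a high vowel flanked by voiceless consonants /p/ and /p/, so it deletes. /fiobkenfuasaapip/ → fiobkenfuasaapp.
Rule 3 (nasal place assimilation): /n/ precedes the labial consonant /f/, so it assimilates in place to [m]. /fiobkenfuasaapp/ → fiobkemfuasaapp.
Rule 4 (stop-cluster e-epenthesis): /b/ and /k/ form a stop–stop cluster, so [e] is inserted between them. /p/ and /p/ form a stop–stop cluster, so [e] is inserted between them. /fiobkemfuasaapp/ → fiobekemfuasaapep.
Rule 5 (intervocalic voicing): /k/ is a voiceless obstruent between vowels /e/ and /e/, so it voices to [g]. /s/ is a voiceless obstruent between vowels /a/ and /a/, so it voices to [z]. /p/ is a voiceless obstruent between vowels /a/ and /e/, so it voices to [b]. /fiobekemfuasaapep/ → fiobegemfuazaabep.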